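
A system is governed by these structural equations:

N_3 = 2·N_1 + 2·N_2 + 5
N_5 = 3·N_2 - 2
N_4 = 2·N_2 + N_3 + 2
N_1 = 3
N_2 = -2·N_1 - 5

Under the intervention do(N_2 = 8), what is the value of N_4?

45

Under do(N_2=8), the mechanism N_2 = -2·N_1 - 5 is discarded; N_2 is fixed at 8.
N_3 = 2·N_1 + 2·N_2 + 5  [with N_1=3, N_2=8]  = 27
N_4 = 2·N_2 + N_3 + 2  [with N_2=8, N_3=27]  = 45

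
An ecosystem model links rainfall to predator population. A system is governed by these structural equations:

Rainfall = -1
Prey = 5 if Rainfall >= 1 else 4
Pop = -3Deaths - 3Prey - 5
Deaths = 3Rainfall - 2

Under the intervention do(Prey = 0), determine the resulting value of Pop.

10

Under do(Prey=0), the mechanism Prey = 5 if Rainfall >= 1 else 4 is discarded; Prey is fixed at 0.
Deaths = 3Rainfall - 2  [with Rainfall=-1]  = -5
Pop = -3Deaths - 3Prey - 5  [with Deaths=-5, Prey=0]  = 10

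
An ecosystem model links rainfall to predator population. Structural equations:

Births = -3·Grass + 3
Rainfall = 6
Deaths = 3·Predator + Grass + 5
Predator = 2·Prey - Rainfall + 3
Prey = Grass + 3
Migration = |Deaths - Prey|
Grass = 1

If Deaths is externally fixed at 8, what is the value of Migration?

Intervening sets Deaths = 8 and removes its equation (Deaths = 3·Predator + Grass + 5).
Prey = Grass + 3  [with Grass=1]  = 4
Migration = |Deaths - Prey|  [with Deaths=8, Prey=4]  = 4

4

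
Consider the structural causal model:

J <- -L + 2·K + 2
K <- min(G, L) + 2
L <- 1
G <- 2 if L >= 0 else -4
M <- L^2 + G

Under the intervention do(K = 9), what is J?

19

do(K=9) replaces the equation K <- min(G, L) + 2 with the constant K = 9.
J = -L + 2·K + 2  [with L=1, K=9]  = 19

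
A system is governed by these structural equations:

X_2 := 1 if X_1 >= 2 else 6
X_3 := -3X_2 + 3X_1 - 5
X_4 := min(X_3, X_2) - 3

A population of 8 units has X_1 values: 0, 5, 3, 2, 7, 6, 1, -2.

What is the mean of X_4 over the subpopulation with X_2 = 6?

-27

Conditioning on X_2=6 selects the 3 unit(s) with X_1 ∈ {0, 1, -2}. Their X_4 values: -26, -23, -32. Mean = -27.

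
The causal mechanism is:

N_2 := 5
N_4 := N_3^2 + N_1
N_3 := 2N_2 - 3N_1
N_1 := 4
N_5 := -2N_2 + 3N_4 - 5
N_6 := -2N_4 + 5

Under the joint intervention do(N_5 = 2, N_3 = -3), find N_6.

The joint intervention fixes N_5 = 2, N_3 = -3, removing each variable's own equation.
N_4 = N_3^2 + N_1  [with N_3=-3, N_1=4]  = 13
N_6 = -2N_4 + 5  [with N_4=13]  = -21

-21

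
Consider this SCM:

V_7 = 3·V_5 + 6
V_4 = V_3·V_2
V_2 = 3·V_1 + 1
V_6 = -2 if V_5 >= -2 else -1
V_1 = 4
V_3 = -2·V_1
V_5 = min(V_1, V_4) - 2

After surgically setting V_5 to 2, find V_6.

-2

The intervention breaks the incoming arrows to V_5: V_5 = min(V_1, V_4) - 2 no longer applies, and V_5 = 2.
V_6 = -2 if V_5 >= -2 else -1  [with V_5=2]  = -2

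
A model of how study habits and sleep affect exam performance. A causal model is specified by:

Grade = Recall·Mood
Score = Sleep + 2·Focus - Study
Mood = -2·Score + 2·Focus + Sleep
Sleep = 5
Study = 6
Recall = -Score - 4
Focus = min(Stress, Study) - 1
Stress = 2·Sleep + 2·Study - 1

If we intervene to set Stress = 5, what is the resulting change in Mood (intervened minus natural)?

2

The intervention breaks the incoming arrows to Stress: Stress = 2·Sleep + 2·Study - 1 no longer applies, and Stress = 5.
Focus = min(Stress, Study) - 1  [with Stress=5, Study=6]  = 4
Score = Sleep + 2·Focus - Study  [with Sleep=5, Focus=4, Study=6]  = 7
Mood = -2·Score + 2·Focus + Sleep  [with Score=7, Focus=4, Sleep=5]  = -1
Without intervention: Stress = 2·Sleep + 2·Study - 1  [with Sleep=5, Study=6]  = 21; Focus = min(Stress, Study) - 1  [with Stress=21, Study=6]  = 5; Score = Sleep + 2·Focus - Study  [with Sleep=5, Focus=5, Study=6]  = 9; Mood = -2·Score + 2·Focus + Sleep  [with Score=9, Focus=5, Sleep=5]  = -3.
Change = -1 − (-3) = 2.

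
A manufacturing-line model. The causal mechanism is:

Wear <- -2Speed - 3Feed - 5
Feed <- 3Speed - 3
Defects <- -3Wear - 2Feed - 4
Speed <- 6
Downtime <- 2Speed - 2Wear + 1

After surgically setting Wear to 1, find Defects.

The intervention breaks the incoming arrows to Wear: Wear <- -2Speed - 3Feed - 5 no longer applies, and Wear = 1.
Feed = 3Speed - 3  [with Speed=6]  = 15
Defects = -3Wear - 2Feed - 4  [with Wear=1, Feed=15]  = -37

-37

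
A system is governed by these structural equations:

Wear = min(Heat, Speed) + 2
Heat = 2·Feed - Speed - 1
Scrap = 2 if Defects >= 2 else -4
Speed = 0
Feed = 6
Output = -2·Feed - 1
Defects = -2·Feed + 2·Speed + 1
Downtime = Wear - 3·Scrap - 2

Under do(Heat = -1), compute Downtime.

The intervention breaks the incoming arrows to Heat: Heat = 2·Feed - Speed - 1 no longer applies, and Heat = -1.
Wear = min(Heat, Speed) + 2  [with Heat=-1, Speed=0]  = 1
Defects = -2·Feed + 2·Speed + 1  [with Feed=6, Speed=0]  = -11
Scrap = 2 if Defects >= 2 else -4  [with Defects=-11]  = -4
Downtime = Wear - 3·Scrap - 2  [with Wear=1, Scrap=-4]  = 11

11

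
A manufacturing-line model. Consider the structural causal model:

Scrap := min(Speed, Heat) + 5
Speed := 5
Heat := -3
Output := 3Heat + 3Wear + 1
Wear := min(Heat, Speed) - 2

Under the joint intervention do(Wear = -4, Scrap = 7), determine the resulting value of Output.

Setting Wear = -4, Scrap = 7 by intervention discards those variables' equations.
Output = 3Heat + 3Wear + 1  [with Heat=-3, Wear=-4]  = -20

-20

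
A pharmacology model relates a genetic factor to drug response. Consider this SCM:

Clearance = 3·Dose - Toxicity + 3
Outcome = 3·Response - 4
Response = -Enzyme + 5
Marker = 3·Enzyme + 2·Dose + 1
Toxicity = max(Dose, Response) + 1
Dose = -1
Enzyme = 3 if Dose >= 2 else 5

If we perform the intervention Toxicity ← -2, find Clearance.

2

The intervention breaks the incoming arrows to Toxicity: Toxicity = max(Dose, Response) + 1 no longer applies, and Toxicity = -2.
Clearance = 3·Dose - Toxicity + 3  [with Dose=-1, Toxicity=-2]  = 2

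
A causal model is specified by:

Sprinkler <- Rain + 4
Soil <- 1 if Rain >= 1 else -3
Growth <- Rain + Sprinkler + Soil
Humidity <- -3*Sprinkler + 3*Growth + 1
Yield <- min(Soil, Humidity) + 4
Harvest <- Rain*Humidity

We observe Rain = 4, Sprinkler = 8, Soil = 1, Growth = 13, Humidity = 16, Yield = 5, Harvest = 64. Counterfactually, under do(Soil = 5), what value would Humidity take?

do(Soil=5) replaces the equation Soil <- 1 if Rain >= 1 else -3 with the constant Soil = 5.
Sprinkler = Rain + 4  [with Rain=4]  = 8
Growth = Rain + Sprinkler + Soil  [with Rain=4, Sprinkler=8, Soil=5]  = 17
Humidity = -3*Sprinkler + 3*Growth + 1  [with Sprinkler=8, Growth=17]  = 28

28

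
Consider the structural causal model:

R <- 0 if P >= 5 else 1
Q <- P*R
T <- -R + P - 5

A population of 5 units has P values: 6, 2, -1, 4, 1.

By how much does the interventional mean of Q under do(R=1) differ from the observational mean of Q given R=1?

0.9

do(R=1) breaks R's dependence on P. With R=1 fixed, Q across the units is 6, 2, -1, 4, 1, mean 2.4.
E[Q|R=1] averages over only the 4 units with R=1 (P = 2, -1, 4, 1): Q = 2, -1, 4, 1, mean 1.5.
Difference = 2.4 − 1.5 = 0.9.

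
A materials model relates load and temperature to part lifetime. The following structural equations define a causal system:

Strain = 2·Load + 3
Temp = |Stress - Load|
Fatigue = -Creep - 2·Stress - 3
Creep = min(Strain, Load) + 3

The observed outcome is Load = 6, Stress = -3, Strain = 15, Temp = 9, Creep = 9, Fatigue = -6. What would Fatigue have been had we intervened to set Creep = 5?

-2

The intervention breaks the incoming arrows to Creep: Creep = min(Strain, Load) + 3 no longer applies, and Creep = 5.
Fatigue = -Creep - 2·Stress - 3  [with Creep=5, Stress=-3]  = -2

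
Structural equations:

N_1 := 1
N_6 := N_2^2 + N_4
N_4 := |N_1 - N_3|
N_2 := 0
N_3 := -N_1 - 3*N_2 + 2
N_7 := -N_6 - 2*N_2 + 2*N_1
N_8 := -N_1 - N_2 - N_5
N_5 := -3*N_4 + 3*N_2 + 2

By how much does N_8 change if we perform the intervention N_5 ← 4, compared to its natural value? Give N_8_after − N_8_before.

do(N_5=4) replaces the equation N_5 := -3*N_4 + 3*N_2 + 2 with the constant N_5 = 4.
N_8 = -N_1 - N_2 - N_5  [with N_1=1, N_2=0, N_5=4]  = -5
Without intervention: N_3 = -N_1 - 3*N_2 + 2  [with N_1=1, N_2=0]  = 1; N_4 = |N_1 - N_3|  [with N_1=1, N_3=1]  = 0; N_5 = -3*N_4 + 3*N_2 + 2  [with N_4=0, N_2=0]  = 2; N_8 = -N_1 - N_2 - N_5  [with N_1=1, N_2=0, N_5=2]  = -3.
Change = -5 − (-3) = -2.

-2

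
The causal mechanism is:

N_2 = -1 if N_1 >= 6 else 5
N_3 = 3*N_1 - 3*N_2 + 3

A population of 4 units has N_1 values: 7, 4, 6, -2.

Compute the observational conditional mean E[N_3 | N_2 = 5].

Conditioning on N_2=5 selects the 2 unit(s) with N_1 ∈ {4, -2}. Their N_3 values: 0, -18. Mean = -9.

-9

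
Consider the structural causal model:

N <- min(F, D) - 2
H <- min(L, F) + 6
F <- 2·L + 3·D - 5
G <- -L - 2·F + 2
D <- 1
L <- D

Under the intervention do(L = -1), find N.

Under do(L=-1), the mechanism L <- D is discarded; L is fixed at -1.
F = 2·L + 3·D - 5  [with L=-1, D=1]  = -4
N = min(F, D) - 2  [with F=-4, D=1]  = -6

-6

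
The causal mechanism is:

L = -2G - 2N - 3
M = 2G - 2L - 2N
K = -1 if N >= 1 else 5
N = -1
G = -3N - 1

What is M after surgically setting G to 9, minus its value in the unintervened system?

42

Under do(G=9), the mechanism G = -3N - 1 is discarded; G is fixed at 9.
L = -2G - 2N - 3  [with G=9, N=-1]  = -19
M = 2G - 2L - 2N  [with G=9, L=-19, N=-1]  = 58
Without intervention: G = -3N - 1  [with N=-1]  = 2; L = -2G - 2N - 3  [with G=2, N=-1]  = -5; M = 2G - 2L - 2N  [with G=2, L=-5, N=-1]  = 16.
Change = 58 − 16 = 42.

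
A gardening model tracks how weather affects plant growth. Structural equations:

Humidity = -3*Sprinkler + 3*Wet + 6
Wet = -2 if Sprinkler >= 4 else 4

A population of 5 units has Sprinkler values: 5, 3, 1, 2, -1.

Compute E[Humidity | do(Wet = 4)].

12

Under do(Wet=4), Wet's equation is replaced by Wet=4 for every unit. Per-unit Humidity: 3, 9, 15, 12, 21. Mean = 12.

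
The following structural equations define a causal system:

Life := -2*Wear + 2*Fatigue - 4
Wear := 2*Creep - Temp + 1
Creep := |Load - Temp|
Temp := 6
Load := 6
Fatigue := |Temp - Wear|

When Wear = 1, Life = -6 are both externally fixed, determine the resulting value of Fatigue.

5

Setting Wear = 1, Life = -6 by intervention discards those variables' equations.
Fatigue = |Temp - Wear|  [with Temp=6, Wear=1]  = 5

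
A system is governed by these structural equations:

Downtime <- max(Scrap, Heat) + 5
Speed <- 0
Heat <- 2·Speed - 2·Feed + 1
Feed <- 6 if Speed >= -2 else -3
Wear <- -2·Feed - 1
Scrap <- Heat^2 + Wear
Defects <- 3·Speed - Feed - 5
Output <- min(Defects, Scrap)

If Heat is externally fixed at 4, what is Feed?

6

Under do(Heat=4), the mechanism Heat <- 2·Speed - 2·Feed + 1 is discarded; Heat is fixed at 4.
Since Feed is not a descendant of the intervened variable, it is unaffected.
Feed = 6 if Speed >= -2 else -3  [with Speed=0]  = 6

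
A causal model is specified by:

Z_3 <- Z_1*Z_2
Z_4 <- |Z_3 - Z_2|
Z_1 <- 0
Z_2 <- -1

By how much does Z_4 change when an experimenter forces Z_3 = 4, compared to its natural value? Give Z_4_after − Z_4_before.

4

The intervention breaks the incoming arrows to Z_3: Z_3 <- Z_1*Z_2 no longer applies, and Z_3 = 4.
Z_4 = |Z_3 - Z_2|  [with Z_3=4, Z_2=-1]  = 5
Without intervention: Z_3 = Z_1*Z_2  [with Z_1=0, Z_2=-1]  = 0; Z_4 = |Z_3 - Z_2|  [with Z_3=0, Z_2=-1]  = 1.
Change = 5 − 1 = 4.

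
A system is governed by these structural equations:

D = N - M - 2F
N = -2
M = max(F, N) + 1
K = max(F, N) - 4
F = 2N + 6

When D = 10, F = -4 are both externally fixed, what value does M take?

Setting D = 10, F = -4 by intervention discards those variables' equations.
M = max(F, N) + 1  [with F=-4, N=-2]  = -1

-1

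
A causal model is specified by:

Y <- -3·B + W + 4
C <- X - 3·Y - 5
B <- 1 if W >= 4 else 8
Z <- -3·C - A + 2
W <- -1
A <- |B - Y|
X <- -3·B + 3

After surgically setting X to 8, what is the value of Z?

The intervention breaks the incoming arrows to X: X <- -3·B + 3 no longer applies, and X = 8.
B = 1 if W >= 4 else 8  [with W=-1]  = 8
Y = -3·B + W + 4  [with B=8, W=-1]  = -21
A = |B - Y|  [with B=8, Y=-21]  = 29
C = X - 3·Y - 5  [with X=8, Y=-21]  = 66
Z = -3·C - A + 2  [with C=66, A=29]  = -225

-225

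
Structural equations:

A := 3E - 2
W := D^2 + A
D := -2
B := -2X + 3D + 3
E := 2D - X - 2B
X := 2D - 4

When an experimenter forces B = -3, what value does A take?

28

do(B=-3) replaces the equation B := -2X + 3D + 3 with the constant B = -3.
X = 2D - 4  [with D=-2]  = -8
E = 2D - X - 2B  [with D=-2, X=-8, B=-3]  = 10
A = 3E - 2  [with E=10]  = 28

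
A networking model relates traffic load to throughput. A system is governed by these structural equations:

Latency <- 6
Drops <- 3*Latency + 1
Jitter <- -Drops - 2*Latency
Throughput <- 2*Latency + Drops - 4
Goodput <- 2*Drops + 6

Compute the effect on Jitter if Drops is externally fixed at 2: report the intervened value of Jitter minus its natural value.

17

The intervention breaks the incoming arrows to Drops: Drops <- 3*Latency + 1 no longer applies, and Drops = 2.
Jitter = -Drops - 2*Latency  [with Drops=2, Latency=6]  = -14
Without intervention: Drops = 3*Latency + 1  [with Latency=6]  = 19; Jitter = -Drops - 2*Latency  [with Drops=19, Latency=6]  = -31.
Change = -14 − (-31) = 17.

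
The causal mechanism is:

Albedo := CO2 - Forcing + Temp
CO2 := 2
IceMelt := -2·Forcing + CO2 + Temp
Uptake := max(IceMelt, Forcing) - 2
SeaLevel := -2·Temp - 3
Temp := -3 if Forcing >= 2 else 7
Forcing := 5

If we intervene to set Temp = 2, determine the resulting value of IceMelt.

-6

The intervention breaks the incoming arrows to Temp: Temp := -3 if Forcing >= 2 else 7 no longer applies, and Temp = 2.
IceMelt = -2·Forcing + CO2 + Temp  [with Forcing=5, CO2=2, Temp=2]  = -6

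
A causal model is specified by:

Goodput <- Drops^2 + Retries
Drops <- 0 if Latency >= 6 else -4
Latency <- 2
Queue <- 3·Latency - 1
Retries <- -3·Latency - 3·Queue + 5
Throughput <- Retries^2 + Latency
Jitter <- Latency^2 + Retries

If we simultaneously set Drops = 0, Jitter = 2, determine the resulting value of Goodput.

Under do(Drops = 0, Jitter = 2), each intervened variable's structural equation is replaced by its fixed value.
Queue = 3·Latency - 1  [with Latency=2]  = 5
Retries = -3·Latency - 3·Queue + 5  [with Latency=2, Queue=5]  = -16
Goodput = Drops^2 + Retries  [with Drops=0, Retries=-16]  = -16

-16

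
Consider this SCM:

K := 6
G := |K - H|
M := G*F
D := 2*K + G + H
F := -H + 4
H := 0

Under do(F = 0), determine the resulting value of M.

The intervention breaks the incoming arrows to F: F := -H + 4 no longer applies, and F = 0.
G = |K - H|  [with K=6, H=0]  = 6
M = G*F  [with G=6, F=0]  = 0

0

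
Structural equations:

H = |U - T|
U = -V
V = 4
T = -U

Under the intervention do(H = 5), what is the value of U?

-4

The intervention breaks the incoming arrows to H: H = |U - T| no longer applies, and H = 5.
Since U is not a descendant of the intervened variable, it is unaffected.
U = -V  [with V=4]  = -4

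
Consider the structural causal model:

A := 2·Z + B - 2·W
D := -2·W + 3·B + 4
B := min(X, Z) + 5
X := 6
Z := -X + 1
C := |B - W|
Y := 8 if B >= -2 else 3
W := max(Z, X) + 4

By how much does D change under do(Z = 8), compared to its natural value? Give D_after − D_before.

29

Under do(Z=8), the mechanism Z := -X + 1 is discarded; Z is fixed at 8.
W = max(Z, X) + 4  [with Z=8, X=6]  = 12
B = min(X, Z) + 5  [with X=6, Z=8]  = 11
D = -2·W + 3·B + 4  [with W=12, B=11]  = 13
Without intervention: Z = -X + 1  [with X=6]  = -5; W = max(Z, X) + 4  [with Z=-5, X=6]  = 10; B = min(X, Z) + 5  [with X=6, Z=-5]  = 0; D = -2·W + 3·B + 4  [with W=10, B=0]  = -16.
Change = 13 − (-16) = 29.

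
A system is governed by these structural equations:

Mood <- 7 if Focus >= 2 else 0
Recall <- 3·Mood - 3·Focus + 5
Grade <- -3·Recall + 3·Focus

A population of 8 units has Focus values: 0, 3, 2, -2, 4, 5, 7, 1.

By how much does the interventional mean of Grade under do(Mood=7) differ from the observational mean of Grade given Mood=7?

The intervention sets Mood=7 in all 8 units regardless of Focus. Recomputing Grade per unit gives -78, -42, -54, -102, -30, -18, 6, -66; average -48.
E[Grade|Mood=7] averages over only the 5 units with Mood=7 (Focus = 3, 2, 4, 5, 7): Grade = -42, -54, -30, -18, 6, mean -27.6.
Difference = -48 − (-27.6) = -20.4.

-20.4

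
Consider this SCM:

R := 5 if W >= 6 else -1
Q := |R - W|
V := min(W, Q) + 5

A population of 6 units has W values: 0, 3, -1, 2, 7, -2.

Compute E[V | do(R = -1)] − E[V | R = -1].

1.1

do(R=-1) breaks R's dependence on W. With R=-1 fixed, V across the units is 5, 8, 4, 7, 12, 3, mean 6.5.
Observing R=-1 restricts to units where R's equation naturally yields -1: W ∈ {0, 3, -1, 2, -2}. In that subpopulation V = 5, 8, 4, 7, 3, mean 5.4.
Difference = 6.5 − 5.4 = 1.1.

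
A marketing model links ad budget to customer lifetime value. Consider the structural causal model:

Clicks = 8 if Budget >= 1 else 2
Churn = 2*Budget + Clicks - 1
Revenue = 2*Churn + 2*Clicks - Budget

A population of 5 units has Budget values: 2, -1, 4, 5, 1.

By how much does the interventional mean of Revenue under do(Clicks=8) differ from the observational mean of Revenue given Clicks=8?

The intervention sets Clicks=8 in all 5 units regardless of Budget. Recomputing Revenue per unit gives 36, 27, 42, 45, 33; average 36.6.
E[Revenue|Clicks=8] averages over only the 4 units with Clicks=8 (Budget = 2, 4, 5, 1): Revenue = 36, 42, 45, 33, mean 39.
Difference = 36.6 − 39 = -2.4.

-2.4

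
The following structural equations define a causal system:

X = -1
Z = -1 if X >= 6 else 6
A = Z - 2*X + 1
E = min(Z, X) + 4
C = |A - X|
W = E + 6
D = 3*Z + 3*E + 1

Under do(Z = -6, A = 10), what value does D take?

Under do(Z = -6, A = 10), each intervened variable's structural equation is replaced by its fixed value.
E = min(Z, X) + 4  [with Z=-6, X=-1]  = -2
D = 3*Z + 3*E + 1  [with Z=-6, E=-2]  = -23

-23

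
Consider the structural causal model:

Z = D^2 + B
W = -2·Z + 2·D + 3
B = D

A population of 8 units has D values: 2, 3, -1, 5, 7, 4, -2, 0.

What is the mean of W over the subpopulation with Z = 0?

E[W|Z=0] averages over only the 2 units with Z=0 (D = -1, 0): W = 1, 3, mean 2.

2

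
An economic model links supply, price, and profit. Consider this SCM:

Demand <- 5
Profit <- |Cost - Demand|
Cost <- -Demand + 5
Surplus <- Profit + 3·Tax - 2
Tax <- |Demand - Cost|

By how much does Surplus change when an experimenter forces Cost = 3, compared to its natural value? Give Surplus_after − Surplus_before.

-12

do(Cost=3) replaces the equation Cost <- -Demand + 5 with the constant Cost = 3.
Tax = |Demand - Cost|  [with Demand=5, Cost=3]  = 2
Profit = |Cost - Demand|  [with Cost=3, Demand=5]  = 2
Surplus = Profit + 3·Tax - 2  [with Profit=2, Tax=2]  = 6
Without intervention: Cost = -Demand + 5  [with Demand=5]  = 0; Tax = |Demand - Cost|  [with Demand=5, Cost=0]  = 5; Profit = |Cost - Demand|  [with Cost=0, Demand=5]  = 5; Surplus = Profit + 3·Tax - 2  [with Profit=5, Tax=5]  = 18.
Change = 6 − 18 = -12.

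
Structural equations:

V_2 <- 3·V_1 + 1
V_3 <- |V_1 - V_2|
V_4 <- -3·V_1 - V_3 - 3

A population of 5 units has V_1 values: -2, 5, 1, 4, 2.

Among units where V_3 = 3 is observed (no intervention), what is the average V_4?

Conditioning on V_3=3 selects the 2 unit(s) with V_1 ∈ {-2, 1}. Their V_4 values: 0, -9. Mean = -4.5.

-4.5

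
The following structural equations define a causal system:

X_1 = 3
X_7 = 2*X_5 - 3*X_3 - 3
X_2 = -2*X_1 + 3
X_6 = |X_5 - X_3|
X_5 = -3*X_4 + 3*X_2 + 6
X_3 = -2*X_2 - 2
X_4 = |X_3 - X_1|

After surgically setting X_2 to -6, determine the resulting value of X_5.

-33

do(X_2=-6) replaces the equation X_2 = -2*X_1 + 3 with the constant X_2 = -6.
X_3 = -2*X_2 - 2  [with X_2=-6]  = 10
X_4 = |X_3 - X_1|  [with X_3=10, X_1=3]  = 7
X_5 = -3*X_4 + 3*X_2 + 6  [with X_4=7, X_2=-6]  = -33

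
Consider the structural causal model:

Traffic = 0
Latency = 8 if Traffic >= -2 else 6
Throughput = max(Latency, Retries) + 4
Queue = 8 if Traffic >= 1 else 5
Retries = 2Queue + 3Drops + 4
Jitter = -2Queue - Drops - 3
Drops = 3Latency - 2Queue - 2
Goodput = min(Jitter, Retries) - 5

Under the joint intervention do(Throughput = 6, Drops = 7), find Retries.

35

Under do(Throughput = 6, Drops = 7), each intervened variable's structural equation is replaced by its fixed value.
Queue = 8 if Traffic >= 1 else 5  [with Traffic=0]  = 5
Retries = 2Queue + 3Drops + 4  [with Queue=5, Drops=7]  = 35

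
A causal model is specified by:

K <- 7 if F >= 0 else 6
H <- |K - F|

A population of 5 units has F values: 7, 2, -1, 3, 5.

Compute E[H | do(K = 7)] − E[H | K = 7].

Every unit gets K=7 under the intervention. H values become 0, 5, 8, 4, 2; E[H|do(K=7)] = 3.8.
Observing K=7 restricts to units where K's equation naturally yields 7: F ∈ {7, 2, 3, 5}. In that subpopulation H = 0, 5, 4, 2, mean 2.75.
Difference = 3.8 − 2.75 = 1.05.

1.05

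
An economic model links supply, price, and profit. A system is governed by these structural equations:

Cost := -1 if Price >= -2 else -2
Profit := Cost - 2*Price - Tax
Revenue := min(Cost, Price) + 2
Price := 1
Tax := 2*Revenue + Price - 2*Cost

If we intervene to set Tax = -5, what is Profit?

Intervening sets Tax = -5 and removes its equation (Tax := 2*Revenue + Price - 2*Cost).
Cost = -1 if Price >= -2 else -2  [with Price=1]  = -1
Profit = Cost - 2*Price - Tax  [with Cost=-1, Price=1, Tax=-5]  = 2

2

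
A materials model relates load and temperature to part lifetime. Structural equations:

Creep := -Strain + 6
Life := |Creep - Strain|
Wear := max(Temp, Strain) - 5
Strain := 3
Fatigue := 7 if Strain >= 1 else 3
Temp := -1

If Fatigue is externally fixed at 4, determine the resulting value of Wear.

-2

The intervention breaks the incoming arrows to Fatigue: Fatigue := 7 if Strain >= 1 else 3 no longer applies, and Fatigue = 4.
Since Wear is not a descendant of the intervened variable, it is unaffected.
Wear = max(Temp, Strain) - 5  [with Temp=-1, Strain=3]  = -2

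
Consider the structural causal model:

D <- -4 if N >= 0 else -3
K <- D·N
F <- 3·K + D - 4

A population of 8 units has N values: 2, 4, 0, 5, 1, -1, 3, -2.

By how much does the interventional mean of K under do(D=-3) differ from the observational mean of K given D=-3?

-9

Every unit gets D=-3 under the intervention. K values become -6, -12, 0, -15, -3, 3, -9, 6; E[K|do(D=-3)] = -4.5.
Conditioning on D=-3 selects the 2 unit(s) with N ∈ {-1, -2}. Their K values: 3, 6. Mean = 4.5.
Difference = -4.5 − 4.5 = -9.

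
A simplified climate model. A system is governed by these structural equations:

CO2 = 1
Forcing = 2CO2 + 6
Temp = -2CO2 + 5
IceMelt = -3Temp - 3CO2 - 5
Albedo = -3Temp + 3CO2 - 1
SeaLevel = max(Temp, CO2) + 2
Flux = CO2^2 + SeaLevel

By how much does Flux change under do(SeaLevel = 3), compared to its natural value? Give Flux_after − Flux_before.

Intervening sets SeaLevel = 3 and removes its equation (SeaLevel = max(Temp, CO2) + 2).
Flux = CO2^2 + SeaLevel  [with CO2=1, SeaLevel=3]  = 4
Without intervention: Temp = -2CO2 + 5  [with CO2=1]  = 3; SeaLevel = max(Temp, CO2) + 2  [with Temp=3, CO2=1]  = 5; Flux = CO2^2 + SeaLevel  [with CO2=1, SeaLevel=5]  = 6.
Change = 4 − 6 = -2.

-2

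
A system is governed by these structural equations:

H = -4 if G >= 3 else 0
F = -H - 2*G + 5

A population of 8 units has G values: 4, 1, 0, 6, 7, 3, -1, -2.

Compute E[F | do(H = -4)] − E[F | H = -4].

5.5

The intervention sets H=-4 in all 8 units regardless of G. Recomputing F per unit gives 1, 7, 9, -3, -5, 3, 11, 13; average 4.5.
Conditioning on H=-4 selects the 4 unit(s) with G ∈ {4, 6, 7, 3}. Their F values: 1, -3, -5, 3. Mean = -1.
Difference = 4.5 − (-1) = 5.5.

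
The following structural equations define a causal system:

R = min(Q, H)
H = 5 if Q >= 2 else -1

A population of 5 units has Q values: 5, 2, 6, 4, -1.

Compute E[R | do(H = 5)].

The intervention sets H=5 in all 5 units regardless of Q. Recomputing R per unit gives 5, 2, 5, 4, -1; average 3.

3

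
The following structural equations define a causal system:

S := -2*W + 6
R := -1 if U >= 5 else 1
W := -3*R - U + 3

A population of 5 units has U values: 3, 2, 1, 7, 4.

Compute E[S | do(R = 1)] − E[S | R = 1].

1.8

Under do(R=1), R's equation is replaced by R=1 for every unit. Per-unit S: 12, 10, 8, 20, 14. Mean = 12.8.
Conditioning on R=1 selects the 4 unit(s) with U ∈ {3, 2, 1, 4}. Their S values: 12, 10, 8, 14. Mean = 11.
Difference = 12.8 − 11 = 1.8.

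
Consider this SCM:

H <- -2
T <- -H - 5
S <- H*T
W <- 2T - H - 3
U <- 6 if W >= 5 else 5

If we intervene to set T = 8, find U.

do(T=8) replaces the equation T <- -H - 5 with the constant T = 8.
W = 2T - H - 3  [with T=8, H=-2]  = 15
U = 6 if W >= 5 else 5  [with W=15]  = 6

6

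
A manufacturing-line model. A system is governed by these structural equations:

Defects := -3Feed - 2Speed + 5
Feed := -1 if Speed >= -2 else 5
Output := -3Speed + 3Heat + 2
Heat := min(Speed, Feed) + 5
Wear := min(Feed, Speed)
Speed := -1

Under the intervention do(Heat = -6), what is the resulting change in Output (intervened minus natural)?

The intervention breaks the incoming arrows to Heat: Heat := min(Speed, Feed) + 5 no longer applies, and Heat = -6.
Output = -3Speed + 3Heat + 2  [with Speed=-1, Heat=-6]  = -13
Without intervention: Feed = -1 if Speed >= -2 else 5  [with Speed=-1]  = -1; Heat = min(Speed, Feed) + 5  [with Speed=-1, Feed=-1]  = 4; Output = -3Speed + 3Heat + 2  [with Speed=-1, Heat=4]  = 17.
Change = -13 − 17 = -30.

-30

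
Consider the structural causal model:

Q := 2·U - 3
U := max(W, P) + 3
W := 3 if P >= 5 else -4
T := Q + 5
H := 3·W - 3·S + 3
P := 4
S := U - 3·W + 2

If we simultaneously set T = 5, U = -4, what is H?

Setting T = 5, U = -4 by intervention discards those variables' equations.
W = 3 if P >= 5 else -4  [with P=4]  = -4
S = U - 3·W + 2  [with U=-4, W=-4]  = 10
H = 3·W - 3·S + 3  [with W=-4, S=10]  = -39

-39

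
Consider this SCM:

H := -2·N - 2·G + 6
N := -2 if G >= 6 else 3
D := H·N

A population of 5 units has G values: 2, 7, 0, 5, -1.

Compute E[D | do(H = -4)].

-8

Every unit gets H=-4 under the intervention. D values become -12, 8, -12, -12, -12; E[D|do(H=-4)] = -8.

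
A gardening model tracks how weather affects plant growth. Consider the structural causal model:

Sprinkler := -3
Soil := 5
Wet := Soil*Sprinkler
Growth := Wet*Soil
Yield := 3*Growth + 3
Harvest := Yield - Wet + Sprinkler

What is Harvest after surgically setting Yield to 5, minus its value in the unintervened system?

The intervention breaks the incoming arrows to Yield: Yield := 3*Growth + 3 no longer applies, and Yield = 5.
Wet = Soil*Sprinkler  [with Soil=5, Sprinkler=-3]  = -15
Harvest = Yield - Wet + Sprinkler  [with Yield=5, Wet=-15, Sprinkler=-3]  = 17
Without intervention: Wet = Soil*Sprinkler  [with Soil=5, Sprinkler=-3]  = -15; Growth = Wet*Soil  [with Wet=-15, Soil=5]  = -75; Yield = 3*Growth + 3  [with Growth=-75]  = -222; Harvest = Yield - Wet + Sprinkler  [with Yield=-222, Wet=-15, Sprinkler=-3]  = -210.
Change = 17 − (-210) = 227.

227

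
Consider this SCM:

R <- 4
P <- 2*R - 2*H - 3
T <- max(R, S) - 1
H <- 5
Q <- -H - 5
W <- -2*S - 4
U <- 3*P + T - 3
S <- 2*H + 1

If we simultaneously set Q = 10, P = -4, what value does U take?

The joint intervention fixes Q = 10, P = -4, removing each variable's own equation.
S = 2*H + 1  [with H=5]  = 11
T = max(R, S) - 1  [with R=4, S=11]  = 10
U = 3*P + T - 3  [with P=-4, T=10]  = -5

-5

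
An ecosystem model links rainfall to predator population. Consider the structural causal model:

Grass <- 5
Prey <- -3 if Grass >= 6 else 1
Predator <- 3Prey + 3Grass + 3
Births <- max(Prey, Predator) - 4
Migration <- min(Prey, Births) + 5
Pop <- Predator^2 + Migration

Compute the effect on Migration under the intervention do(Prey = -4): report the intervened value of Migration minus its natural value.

-5

do(Prey=-4) replaces the equation Prey <- -3 if Grass >= 6 else 1 with the constant Prey = -4.
Predator = 3Prey + 3Grass + 3  [with Prey=-4, Grass=5]  = 6
Births = max(Prey, Predator) - 4  [with Prey=-4, Predator=6]  = 2
Migration = min(Prey, Births) + 5  [with Prey=-4, Births=2]  = 1
Without intervention: Prey = -3 if Grass >= 6 else 1  [with Grass=5]  = 1; Predator = 3Prey + 3Grass + 3  [with Prey=1, Grass=5]  = 21; Births = max(Prey, Predator) - 4  [with Prey=1, Predator=21]  = 17; Migration = min(Prey, Births) + 5  [with Prey=1, Births=17]  = 6.
Change = 1 − 6 = -5.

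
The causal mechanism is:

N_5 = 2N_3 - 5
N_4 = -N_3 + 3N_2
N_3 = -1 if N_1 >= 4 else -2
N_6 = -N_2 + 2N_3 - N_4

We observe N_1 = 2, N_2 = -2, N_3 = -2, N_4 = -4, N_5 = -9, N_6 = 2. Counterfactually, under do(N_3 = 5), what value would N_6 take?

The intervention breaks the incoming arrows to N_3: N_3 = -1 if N_1 >= 4 else -2 no longer applies, and N_3 = 5.
N_4 = -N_3 + 3N_2  [with N_3=5, N_2=-2]  = -11
N_6 = -N_2 + 2N_3 - N_4  [with N_2=-2, N_3=5, N_4=-11]  = 23

23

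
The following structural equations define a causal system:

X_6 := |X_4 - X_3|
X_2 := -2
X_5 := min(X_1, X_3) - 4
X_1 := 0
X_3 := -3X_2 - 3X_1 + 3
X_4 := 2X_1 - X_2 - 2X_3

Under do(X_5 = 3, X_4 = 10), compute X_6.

Setting X_5 = 3, X_4 = 10 by intervention discards those variables' equations.
X_3 = -3X_2 - 3X_1 + 3  [with X_2=-2, X_1=0]  = 9
X_6 = |X_4 - X_3|  [with X_4=10, X_3=9]  = 1

1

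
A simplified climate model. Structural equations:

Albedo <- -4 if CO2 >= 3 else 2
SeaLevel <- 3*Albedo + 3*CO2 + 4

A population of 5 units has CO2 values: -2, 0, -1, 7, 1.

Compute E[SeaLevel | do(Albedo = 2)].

The intervention sets Albedo=2 in all 5 units regardless of CO2. Recomputing SeaLevel per unit gives 4, 10, 7, 31, 13; average 13.

13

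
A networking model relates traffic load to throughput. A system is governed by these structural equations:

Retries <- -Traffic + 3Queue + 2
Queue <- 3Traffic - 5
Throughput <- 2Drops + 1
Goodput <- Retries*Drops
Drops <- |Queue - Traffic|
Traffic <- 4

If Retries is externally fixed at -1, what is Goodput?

Under do(Retries=-1), the mechanism Retries <- -Traffic + 3Queue + 2 is discarded; Retries is fixed at -1.
Queue = 3Traffic - 5  [with Traffic=4]  = 7
Drops = |Queue - Traffic|  [with Queue=7, Traffic=4]  = 3
Goodput = Retries*Drops  [with Retries=-1, Drops=3]  = -3

-3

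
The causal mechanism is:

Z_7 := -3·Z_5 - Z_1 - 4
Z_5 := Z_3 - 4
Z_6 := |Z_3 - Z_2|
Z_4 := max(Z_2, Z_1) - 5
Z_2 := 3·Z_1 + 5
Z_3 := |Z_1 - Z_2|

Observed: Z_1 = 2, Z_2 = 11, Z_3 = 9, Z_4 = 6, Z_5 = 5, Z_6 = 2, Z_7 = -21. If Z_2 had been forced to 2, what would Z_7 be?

Under do(Z_2=2), the mechanism Z_2 := 3·Z_1 + 5 is discarded; Z_2 is fixed at 2.
Z_3 = |Z_1 - Z_2|  [with Z_1=2, Z_2=2]  = 0
Z_5 = Z_3 - 4  [with Z_3=0]  = -4
Z_7 = -3·Z_5 - Z_1 - 4  [with Z_5=-4, Z_1=2]  = 6

6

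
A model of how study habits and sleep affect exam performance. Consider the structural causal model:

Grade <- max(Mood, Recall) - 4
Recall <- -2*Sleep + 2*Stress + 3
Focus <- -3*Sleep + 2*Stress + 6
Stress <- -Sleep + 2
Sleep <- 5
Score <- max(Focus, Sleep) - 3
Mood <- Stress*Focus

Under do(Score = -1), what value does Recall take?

Under do(Score=-1), the mechanism Score <- max(Focus, Sleep) - 3 is discarded; Score is fixed at -1.
Since Recall is not a descendant of the intervened variable, it is unaffected.
Stress = -Sleep + 2  [with Sleep=5]  = -3
Recall = -2*Sleep + 2*Stress + 3  [with Sleep=5, Stress=-3]  = -13

-13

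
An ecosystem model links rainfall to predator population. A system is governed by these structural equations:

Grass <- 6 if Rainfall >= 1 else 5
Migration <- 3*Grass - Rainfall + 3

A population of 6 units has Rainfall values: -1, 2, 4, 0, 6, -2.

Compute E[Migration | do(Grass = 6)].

19.5

The intervention sets Grass=6 in all 6 units regardless of Rainfall. Recomputing Migration per unit gives 22, 19, 17, 21, 15, 23; average 19.5.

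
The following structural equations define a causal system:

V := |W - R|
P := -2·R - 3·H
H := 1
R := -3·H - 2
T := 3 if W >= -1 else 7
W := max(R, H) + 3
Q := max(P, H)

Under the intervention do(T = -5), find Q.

Intervening sets T = -5 and removes its equation (T := 3 if W >= -1 else 7).
No directed path runs from T to Q, so Q keeps its natural value.
R = -3·H - 2  [with H=1]  = -5
P = -2·R - 3·H  [with R=-5, H=1]  = 7
Q = max(P, H)  [with P=7, H=1]  = 7

7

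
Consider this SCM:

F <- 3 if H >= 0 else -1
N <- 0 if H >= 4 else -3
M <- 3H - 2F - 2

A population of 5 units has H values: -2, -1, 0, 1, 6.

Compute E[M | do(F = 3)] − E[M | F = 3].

The intervention sets F=3 in all 5 units regardless of H. Recomputing M per unit gives -14, -11, -8, -5, 10; average -5.6.
Observing F=3 restricts to units where F's equation naturally yields 3: H ∈ {0, 1, 6}. In that subpopulation M = -8, -5, 10, mean -1.
Difference = -5.6 − (-1) = -4.6.

-4.6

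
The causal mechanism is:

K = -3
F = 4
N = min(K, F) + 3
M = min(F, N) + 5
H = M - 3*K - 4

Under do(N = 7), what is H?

14

do(N=7) replaces the equation N = min(K, F) + 3 with the constant N = 7.
M = min(F, N) + 5  [with F=4, N=7]  = 9
H = M - 3*K - 4  [with M=9, K=-3]  = 14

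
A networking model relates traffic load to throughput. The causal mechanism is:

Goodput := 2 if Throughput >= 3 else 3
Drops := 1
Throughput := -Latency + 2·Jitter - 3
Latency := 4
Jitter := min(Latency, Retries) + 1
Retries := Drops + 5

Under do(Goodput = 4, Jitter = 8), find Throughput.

9

Setting Goodput = 4, Jitter = 8 by intervention discards those variables' equations.
Throughput = -Latency + 2·Jitter - 3  [with Latency=4, Jitter=8]  = 9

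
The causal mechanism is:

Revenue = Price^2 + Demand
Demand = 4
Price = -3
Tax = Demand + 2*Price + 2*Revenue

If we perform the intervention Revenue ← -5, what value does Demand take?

Under do(Revenue=-5), the mechanism Revenue = Price^2 + Demand is discarded; Revenue is fixed at -5.
Demand is not downstream of the intervention, so its value is determined by the original equations.

4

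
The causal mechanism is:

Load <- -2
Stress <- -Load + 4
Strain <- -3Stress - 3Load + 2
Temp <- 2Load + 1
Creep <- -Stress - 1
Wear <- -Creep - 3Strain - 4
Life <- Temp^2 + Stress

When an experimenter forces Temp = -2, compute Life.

10

The intervention breaks the incoming arrows to Temp: Temp <- 2Load + 1 no longer applies, and Temp = -2.
Stress = -Load + 4  [with Load=-2]  = 6
Life = Temp^2 + Stress  [with Temp=-2, Stress=6]  = 10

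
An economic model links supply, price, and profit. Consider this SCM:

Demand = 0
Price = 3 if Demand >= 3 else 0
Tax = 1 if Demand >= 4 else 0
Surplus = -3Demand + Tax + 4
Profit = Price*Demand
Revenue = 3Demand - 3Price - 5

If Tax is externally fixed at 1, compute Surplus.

5

Under do(Tax=1), the mechanism Tax = 1 if Demand >= 4 else 0 is discarded; Tax is fixed at 1.
Surplus = -3Demand + Tax + 4  [with Demand=0, Tax=1]  = 5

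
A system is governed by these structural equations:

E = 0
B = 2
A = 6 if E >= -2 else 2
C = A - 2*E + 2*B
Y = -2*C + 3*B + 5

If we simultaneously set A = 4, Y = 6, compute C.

8

The joint intervention fixes A = 4, Y = 6, removing each variable's own equation.
C = A - 2*E + 2*B  [with A=4, E=0, B=2]  = 8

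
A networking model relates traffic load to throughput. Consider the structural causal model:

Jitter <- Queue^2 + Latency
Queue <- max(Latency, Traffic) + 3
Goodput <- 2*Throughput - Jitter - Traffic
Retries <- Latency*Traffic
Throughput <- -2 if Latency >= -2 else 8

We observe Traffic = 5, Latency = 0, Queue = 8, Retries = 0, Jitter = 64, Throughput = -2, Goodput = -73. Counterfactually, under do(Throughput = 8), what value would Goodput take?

-53

Intervening sets Throughput = 8 and removes its equation (Throughput <- -2 if Latency >= -2 else 8).
Queue = max(Latency, Traffic) + 3  [with Latency=0, Traffic=5]  = 8
Jitter = Queue^2 + Latency  [with Queue=8, Latency=0]  = 64
Goodput = 2*Throughput - Jitter - Traffic  [with Throughput=8, Jitter=64, Traffic=5]  = -53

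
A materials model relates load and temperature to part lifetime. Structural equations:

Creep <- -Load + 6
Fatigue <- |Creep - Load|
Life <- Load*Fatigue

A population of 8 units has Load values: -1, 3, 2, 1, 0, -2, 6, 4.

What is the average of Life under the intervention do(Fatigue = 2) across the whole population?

3.25

The intervention sets Fatigue=2 in all 8 units regardless of Load. Recomputing Life per unit gives -2, 6, 4, 2, 0, -4, 12, 8; average 3.25.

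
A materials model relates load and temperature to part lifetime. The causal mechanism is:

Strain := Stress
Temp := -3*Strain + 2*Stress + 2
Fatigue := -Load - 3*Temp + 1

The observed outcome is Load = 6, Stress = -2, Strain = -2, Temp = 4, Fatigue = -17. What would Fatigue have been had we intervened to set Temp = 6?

-23

Intervening sets Temp = 6 and removes its equation (Temp := -3*Strain + 2*Stress + 2).
Fatigue = -Load - 3*Temp + 1  [with Load=6, Temp=6]  = -23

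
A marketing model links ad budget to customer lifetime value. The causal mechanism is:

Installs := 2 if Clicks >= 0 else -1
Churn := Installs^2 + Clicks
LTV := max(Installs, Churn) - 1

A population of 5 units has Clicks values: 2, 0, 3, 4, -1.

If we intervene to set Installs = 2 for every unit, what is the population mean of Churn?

Every unit gets Installs=2 under the intervention. Churn values become 6, 4, 7, 8, 3; E[Churn|do(Installs=2)] = 5.6.

5.6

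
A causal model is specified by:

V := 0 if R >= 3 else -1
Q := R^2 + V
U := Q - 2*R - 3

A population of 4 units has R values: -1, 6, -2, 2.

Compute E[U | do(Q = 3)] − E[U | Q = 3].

-2.5

Every unit gets Q=3 under the intervention. U values become 2, -12, 4, -4; E[U|do(Q=3)] = -2.5.
E[U|Q=3] averages over only the 2 units with Q=3 (R = -2, 2): U = 4, -4, mean 0.
Difference = -2.5 − 0 = -2.5.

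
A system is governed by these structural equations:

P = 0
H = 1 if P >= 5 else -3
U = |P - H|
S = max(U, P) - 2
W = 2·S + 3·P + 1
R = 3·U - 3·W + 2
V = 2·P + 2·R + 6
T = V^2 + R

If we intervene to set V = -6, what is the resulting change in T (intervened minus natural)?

-64

do(V=-6) replaces the equation V = 2·P + 2·R + 6 with the constant V = -6.
H = 1 if P >= 5 else -3  [with P=0]  = -3
U = |P - H|  [with P=0, H=-3]  = 3
S = max(U, P) - 2  [with U=3, P=0]  = 1
W = 2·S + 3·P + 1  [with S=1, P=0]  = 3
R = 3·U - 3·W + 2  [with U=3, W=3]  = 2
T = V^2 + R  [with V=-6, R=2]  = 38
Without intervention: H = 1 if P >= 5 else -3  [with P=0]  = -3; U = |P - H|  [with P=0, H=-3]  = 3; S = max(U, P) - 2  [with U=3, P=0]  = 1; W = 2·S + 3·P + 1  [with S=1, P=0]  = 3; R = 3·U - 3·W + 2  [with U=3, W=3]  = 2; V = 2·P + 2·R + 6  [with P=0, R=2]  = 10; T = V^2 + R  [with V=10, R=2]  = 102.
Change = 38 − 102 = -64.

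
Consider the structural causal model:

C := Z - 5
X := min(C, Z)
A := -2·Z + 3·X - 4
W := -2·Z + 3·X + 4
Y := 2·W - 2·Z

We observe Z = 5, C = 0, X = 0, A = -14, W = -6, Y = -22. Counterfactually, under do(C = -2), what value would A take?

-20

Under do(C=-2), the mechanism C := Z - 5 is discarded; C is fixed at -2.
X = min(C, Z)  [with C=-2, Z=5]  = -2
A = -2·Z + 3·X - 4  [with Z=5, X=-2]  = -20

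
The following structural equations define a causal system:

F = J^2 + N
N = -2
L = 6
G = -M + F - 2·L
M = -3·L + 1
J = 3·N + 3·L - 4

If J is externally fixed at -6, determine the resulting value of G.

The intervention breaks the incoming arrows to J: J = 3·N + 3·L - 4 no longer applies, and J = -6.
F = J^2 + N  [with J=-6, N=-2]  = 34
M = -3·L + 1  [with L=6]  = -17
G = -M + F - 2·L  [with M=-17, F=34, L=6]  = 39

39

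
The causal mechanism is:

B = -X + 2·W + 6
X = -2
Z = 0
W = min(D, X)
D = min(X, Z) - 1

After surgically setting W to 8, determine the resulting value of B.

Intervening sets W = 8 and removes its equation (W = min(D, X)).
B = -X + 2·W + 6  [with X=-2, W=8]  = 24

24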